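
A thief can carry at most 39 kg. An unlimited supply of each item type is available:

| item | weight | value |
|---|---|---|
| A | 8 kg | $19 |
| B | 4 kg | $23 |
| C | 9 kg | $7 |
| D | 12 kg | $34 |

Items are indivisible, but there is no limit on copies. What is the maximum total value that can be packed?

Best value-per-unit is B at 23/4, and filling with it alone uses weight 9×4=36. No mix of the others beats 9×23 = 207.

$207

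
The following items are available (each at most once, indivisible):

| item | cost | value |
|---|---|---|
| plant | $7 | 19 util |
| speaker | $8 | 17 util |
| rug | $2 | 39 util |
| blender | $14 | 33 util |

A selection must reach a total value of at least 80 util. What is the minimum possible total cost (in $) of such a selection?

23

Subsets with value ≥ 80, sorted by total cost:
- plant+rug+blender: cost 23, value 91
- speaker+rug+blender: cost 24, value 89
Minimum cost: 23 $.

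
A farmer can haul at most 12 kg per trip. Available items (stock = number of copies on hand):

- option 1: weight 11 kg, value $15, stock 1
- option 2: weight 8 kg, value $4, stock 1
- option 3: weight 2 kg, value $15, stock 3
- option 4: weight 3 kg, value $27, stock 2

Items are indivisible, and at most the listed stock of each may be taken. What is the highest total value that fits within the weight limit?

$99

Best selections within weight 12 and stock limits:
- 3×option 3 + 2×option 4: weight 12, value 99
- 2×option 3 + 2×option 4: weight 10, value 84
- 3×option 3 + 1×option 4: weight 9, value 72
- 1×option 3 + 2×option 4: weight 8, value 69
Best: $99.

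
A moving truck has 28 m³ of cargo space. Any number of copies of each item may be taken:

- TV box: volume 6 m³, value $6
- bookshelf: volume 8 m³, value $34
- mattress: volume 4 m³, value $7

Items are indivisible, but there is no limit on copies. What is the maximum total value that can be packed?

$109

Best value-per-unit is bookshelf at 34/8; filling with it alone gives 3×34 = 102.
Optimal mix: 3×bookshelf + 1×mattress → volume 28, value 109.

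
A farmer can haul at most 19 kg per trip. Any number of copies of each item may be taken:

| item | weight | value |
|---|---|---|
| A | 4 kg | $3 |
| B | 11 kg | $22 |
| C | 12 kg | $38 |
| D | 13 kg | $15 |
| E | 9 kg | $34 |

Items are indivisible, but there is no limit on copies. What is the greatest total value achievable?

Best value-per-unit is E at 34/9, and filling with it alone uses weight 2×9=18. No mix of the others beats 2×34 = 68.

$68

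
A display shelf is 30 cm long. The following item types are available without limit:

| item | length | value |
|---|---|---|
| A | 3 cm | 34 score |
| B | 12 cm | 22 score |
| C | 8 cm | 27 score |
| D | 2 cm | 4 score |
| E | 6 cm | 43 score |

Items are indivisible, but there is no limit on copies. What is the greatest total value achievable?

340 score

Best value-per-unit is A at 34/3, and filling with it alone uses length 10×3=30. No mix of the others beats 10×34 = 340.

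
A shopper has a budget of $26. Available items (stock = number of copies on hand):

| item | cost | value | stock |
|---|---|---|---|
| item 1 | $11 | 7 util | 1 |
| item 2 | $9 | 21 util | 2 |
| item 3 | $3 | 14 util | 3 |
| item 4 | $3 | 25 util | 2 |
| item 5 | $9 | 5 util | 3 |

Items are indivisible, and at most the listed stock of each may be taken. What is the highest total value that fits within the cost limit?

113 util

Best selections within cost 26 and stock limits:
- 1×item 2 + 3×item 3 + 2×item 4: cost 24, value 113
- 1×item 2 + 2×item 3 + 2×item 4: cost 21, value 99
- 1×item 1 + 3×item 3 + 2×item 4: cost 26, value 99
Best: 113 util.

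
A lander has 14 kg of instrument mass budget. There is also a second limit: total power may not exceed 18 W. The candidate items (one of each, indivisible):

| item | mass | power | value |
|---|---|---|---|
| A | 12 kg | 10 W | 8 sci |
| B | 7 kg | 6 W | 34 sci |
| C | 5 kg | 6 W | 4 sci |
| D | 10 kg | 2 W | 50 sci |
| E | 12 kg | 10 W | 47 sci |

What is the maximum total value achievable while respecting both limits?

Feasible sets respecting both limits:
- D: mass 10, power 2, value 50
- E: mass 12, power 10, value 47
- B+C: mass 12, power 12, value 38
Best: 50 sci.

50 sci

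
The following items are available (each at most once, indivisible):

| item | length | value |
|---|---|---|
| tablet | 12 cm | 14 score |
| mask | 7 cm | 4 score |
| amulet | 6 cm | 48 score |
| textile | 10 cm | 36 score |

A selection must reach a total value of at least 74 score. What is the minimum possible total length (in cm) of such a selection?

16

Subsets with value ≥ 74, sorted by total length:
- amulet+textile: length 16, value 84
- mask+amulet+textile: length 23, value 88
- tablet+amulet+textile: length 28, value 98
- tablet+mask+amulet+textile: length 35, value 102
Minimum length: 16 cm.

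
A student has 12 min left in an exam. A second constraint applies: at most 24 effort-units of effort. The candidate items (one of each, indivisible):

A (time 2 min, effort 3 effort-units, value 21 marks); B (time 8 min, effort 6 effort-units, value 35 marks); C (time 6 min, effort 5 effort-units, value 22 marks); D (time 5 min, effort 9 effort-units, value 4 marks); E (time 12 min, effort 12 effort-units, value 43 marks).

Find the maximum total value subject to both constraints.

Feasible sets respecting both limits:
- A+B: time 10, effort 9, value 56
- A+C: time 8, effort 8, value 43
- E: time 12, effort 12, value 43
- B: time 8, effort 6, value 35
Best: 56 marks.

56 marks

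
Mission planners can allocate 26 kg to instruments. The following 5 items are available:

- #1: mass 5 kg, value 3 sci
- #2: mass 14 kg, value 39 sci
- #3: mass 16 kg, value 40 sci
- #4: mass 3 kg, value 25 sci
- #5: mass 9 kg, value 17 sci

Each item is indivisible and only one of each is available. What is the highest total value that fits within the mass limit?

81 sci

Check high-value combinations within 26 kg:
- #2+#4+#5: mass 14+3+9=26, value 39+25+17=81
- #1+#3+#4: mass 5+16+3=24, value 3+40+25=68
- #1+#2+#4: mass 5+14+3=22, value 3+39+25=67
Best: 81 sci.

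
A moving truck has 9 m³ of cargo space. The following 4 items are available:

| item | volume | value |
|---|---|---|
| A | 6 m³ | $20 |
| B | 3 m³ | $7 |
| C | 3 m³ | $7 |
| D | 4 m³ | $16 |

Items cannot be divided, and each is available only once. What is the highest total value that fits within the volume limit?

Check high-value combinations within 9 m³:
- A+B: volume 6+3=9, value 20+7=27
- A+C: volume 6+3=9, value 20+7=27
- B+D: volume 3+4=7, value 7+16=23
- C+D: volume 3+4=7, value 7+16=23
Best: $27.

$27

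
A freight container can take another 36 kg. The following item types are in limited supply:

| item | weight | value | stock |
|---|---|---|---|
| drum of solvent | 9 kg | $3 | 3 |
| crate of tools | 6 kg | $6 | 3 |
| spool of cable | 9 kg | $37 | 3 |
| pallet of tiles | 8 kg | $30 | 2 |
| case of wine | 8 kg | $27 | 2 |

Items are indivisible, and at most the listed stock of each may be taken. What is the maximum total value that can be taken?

Top feasible selections:
- 3×spool of cable + 1×pallet of tiles: weight 35, value 141
- 3×spool of cable + 1×case of wine: weight 35, value 138
- 2×spool of cable + 2×pallet of tiles: weight 34, value 134
- 2×spool of cable + 1×pallet of tiles + 1×case of wine: weight 34, value 131
Best: $141.

$141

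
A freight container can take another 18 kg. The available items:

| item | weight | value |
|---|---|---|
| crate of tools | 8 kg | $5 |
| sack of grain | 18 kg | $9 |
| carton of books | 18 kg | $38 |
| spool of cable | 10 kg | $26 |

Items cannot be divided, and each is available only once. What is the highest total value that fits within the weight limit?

This is a 0/1 knapsack; check combinations near the capacity.
- carton of books: weight 18, value 38
- crate of tools+spool of cable: weight 8+10=18, value 5+26=31
- spool of cable: weight 10, value 26
- sack of grain: weight 18, value 9
- crate of tools: weight 8, value 5
Best: $38.

$38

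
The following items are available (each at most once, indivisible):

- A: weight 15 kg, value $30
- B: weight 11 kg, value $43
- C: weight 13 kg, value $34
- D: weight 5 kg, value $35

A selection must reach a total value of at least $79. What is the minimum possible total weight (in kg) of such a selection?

29

Subsets with value ≥ 79, sorted by total weight:
- B+C+D: weight 29, value 112
- A+B+D: weight 31, value 108
- A+C+D: weight 33, value 99
Minimum weight: 29 kg.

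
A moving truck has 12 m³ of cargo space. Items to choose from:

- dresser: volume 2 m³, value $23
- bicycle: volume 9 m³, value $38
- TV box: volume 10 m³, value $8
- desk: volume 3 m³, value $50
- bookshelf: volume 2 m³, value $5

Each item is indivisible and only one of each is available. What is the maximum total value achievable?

This is a 0/1 knapsack; check combinations near the capacity.
- bicycle+desk: volume 9+3=12, value 38+50=88
- dresser+desk+bookshelf: volume 2+3+2=7, value 23+50+5=78
- dresser+desk: volume 2+3=5, value 23+50=73
Best: $88.

$88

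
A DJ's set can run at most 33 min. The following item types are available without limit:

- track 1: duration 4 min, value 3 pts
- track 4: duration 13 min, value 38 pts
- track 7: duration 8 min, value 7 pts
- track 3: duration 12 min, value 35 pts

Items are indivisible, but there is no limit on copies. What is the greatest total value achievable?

Best value-per-unit is track 4 at 38/13; filling with it alone gives 2×38 = 76.
Optimal mix: 1×track 4 + 1×track 7 + 1×track 3 → duration 33, value 80.

80 pts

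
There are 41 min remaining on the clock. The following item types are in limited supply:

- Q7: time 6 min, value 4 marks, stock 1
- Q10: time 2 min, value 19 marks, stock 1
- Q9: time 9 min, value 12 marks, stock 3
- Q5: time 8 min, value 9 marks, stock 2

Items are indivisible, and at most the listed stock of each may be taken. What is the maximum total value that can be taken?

64 marks

Top feasible selections:
- 1×Q10 + 3×Q9 + 1×Q5: time 37, value 64
- 1×Q10 + 2×Q9 + 2×Q5: time 36, value 61
- 1×Q7 + 1×Q10 + 3×Q9: time 35, value 59
Best: 64 marks.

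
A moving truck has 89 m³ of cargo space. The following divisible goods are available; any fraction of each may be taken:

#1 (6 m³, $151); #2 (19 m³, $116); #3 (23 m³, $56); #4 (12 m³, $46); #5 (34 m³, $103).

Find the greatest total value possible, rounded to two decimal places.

459.83

Take in order of value per unit:
- #1 (151/6 per unit): all 6 → value 151, running total 151.00
- #2 (116/19 per unit): all 19 → value 116, running total 267.00
- #4 (46/12 per unit): all 12 → value 46, running total 313.00
- #5 (103/34 per unit): all 34 → value 103, running total 416.00
- #3 (56/23 per unit): 18 of 23 → value 18×56/23 = 43.8261, running total 459.83
Total 459.83.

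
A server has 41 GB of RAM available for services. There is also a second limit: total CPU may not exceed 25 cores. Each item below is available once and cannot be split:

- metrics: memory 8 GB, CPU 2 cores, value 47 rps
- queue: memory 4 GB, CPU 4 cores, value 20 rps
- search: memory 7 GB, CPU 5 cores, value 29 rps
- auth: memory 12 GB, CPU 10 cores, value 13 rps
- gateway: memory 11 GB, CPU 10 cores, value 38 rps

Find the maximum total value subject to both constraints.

Feasible sets respecting both limits:
- metrics+queue+search+gateway: memory 30, CPU 21, value 134
- metrics+search+gateway: memory 26, CPU 17, value 114
- metrics+queue+search+auth: memory 31, CPU 21, value 109
- metrics+queue+gateway: memory 23, CPU 16, value 105
Best: 134 rps.

134 rps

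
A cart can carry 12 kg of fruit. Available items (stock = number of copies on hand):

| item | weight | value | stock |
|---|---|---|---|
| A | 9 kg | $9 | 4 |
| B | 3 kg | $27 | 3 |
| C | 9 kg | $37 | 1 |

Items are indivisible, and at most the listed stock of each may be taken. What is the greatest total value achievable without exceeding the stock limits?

Top feasible selections:
- 3×B: weight 9, value 81
- 1×B + 1×C: weight 12, value 64
Best: $81.

$81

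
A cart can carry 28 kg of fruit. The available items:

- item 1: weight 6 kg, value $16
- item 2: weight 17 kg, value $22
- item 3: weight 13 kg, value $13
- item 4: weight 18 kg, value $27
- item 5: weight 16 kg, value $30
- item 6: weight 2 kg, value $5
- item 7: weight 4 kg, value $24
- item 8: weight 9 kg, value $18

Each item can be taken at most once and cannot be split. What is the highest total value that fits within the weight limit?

$75

This is a 0/1 knapsack; check combinations near the capacity.
- item 1+item 5+item 6+item 7: weight 6+16+2+4=28, value 16+30+5+24=75
- item 1+item 5+item 7: weight 6+16+4=26, value 16+30+24=70
- item 1+item 4+item 7: weight 6+18+4=28, value 16+27+24=67
- item 1+item 6+item 7+item 8: weight 6+2+4+9=21, value 16+5+24+18=63
Best: $75.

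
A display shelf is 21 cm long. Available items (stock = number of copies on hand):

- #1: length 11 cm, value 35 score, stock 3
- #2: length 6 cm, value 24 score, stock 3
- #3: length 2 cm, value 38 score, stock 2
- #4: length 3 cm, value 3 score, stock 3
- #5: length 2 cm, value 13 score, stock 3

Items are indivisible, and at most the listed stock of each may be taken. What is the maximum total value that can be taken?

150 score

Top feasible selections:
- 2×#2 + 2×#3 + 2×#5: length 20, value 150
- 1×#1 + 2×#3 + 3×#5: length 21, value 150
Best: 150 score.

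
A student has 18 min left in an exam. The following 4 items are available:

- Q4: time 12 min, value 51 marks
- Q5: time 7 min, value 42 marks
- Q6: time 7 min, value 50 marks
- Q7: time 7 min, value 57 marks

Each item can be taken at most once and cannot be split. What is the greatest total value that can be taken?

Check high-value combinations within 18 min:
- Q6+Q7: time 7+7=14, value 50+57=107
- Q5+Q7: time 7+7=14, value 42+57=99
- Q5+Q6: time 7+7=14, value 42+50=92
- Q7: time 7, value 57
Best: 107 marks.

107 marks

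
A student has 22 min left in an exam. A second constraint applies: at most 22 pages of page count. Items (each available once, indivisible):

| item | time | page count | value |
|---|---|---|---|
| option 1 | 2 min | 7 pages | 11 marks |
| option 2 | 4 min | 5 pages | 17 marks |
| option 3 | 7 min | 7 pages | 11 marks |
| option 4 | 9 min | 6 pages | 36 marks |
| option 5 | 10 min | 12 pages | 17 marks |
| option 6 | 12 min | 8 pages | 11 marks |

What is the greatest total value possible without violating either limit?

Feasible sets respecting both limits:
- option 1+option 2+option 4: time 15, page count 18, value 64
- option 2+option 3+option 4: time 20, page count 18, value 64
- option 1+option 3+option 4: time 18, page count 20, value 58
Best: 64 marks.

64 marks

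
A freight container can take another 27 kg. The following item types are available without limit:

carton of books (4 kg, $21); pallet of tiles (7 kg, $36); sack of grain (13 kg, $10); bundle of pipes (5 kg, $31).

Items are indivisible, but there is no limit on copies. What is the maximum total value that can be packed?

$160

Best value-per-unit is bundle of pipes at 31/5; filling with it alone gives 5×31 = 155.
Optimal mix: 1×pallet of tiles + 4×bundle of pipes → weight 27, value 160.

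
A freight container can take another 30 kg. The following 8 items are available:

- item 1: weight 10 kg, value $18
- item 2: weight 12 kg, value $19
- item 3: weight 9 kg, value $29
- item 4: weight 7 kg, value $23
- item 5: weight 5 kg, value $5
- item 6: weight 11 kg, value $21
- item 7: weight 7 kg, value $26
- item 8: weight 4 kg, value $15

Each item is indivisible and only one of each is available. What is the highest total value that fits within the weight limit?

Check high-value combinations within 30 kg:
- item 3+item 4+item 7+item 8: weight 9+7+7+4=27, value 29+23+26+15=93
- item 1+item 3+item 7+item 8: weight 10+9+7+4=30, value 18+29+26+15=88
- item 4+item 6+item 7+item 8: weight 7+11+7+4=29, value 23+21+26+15=85
- item 1+item 3+item 4+item 8: weight 10+9+7+4=30, value 18+29+23+15=85
Best: $93.

$93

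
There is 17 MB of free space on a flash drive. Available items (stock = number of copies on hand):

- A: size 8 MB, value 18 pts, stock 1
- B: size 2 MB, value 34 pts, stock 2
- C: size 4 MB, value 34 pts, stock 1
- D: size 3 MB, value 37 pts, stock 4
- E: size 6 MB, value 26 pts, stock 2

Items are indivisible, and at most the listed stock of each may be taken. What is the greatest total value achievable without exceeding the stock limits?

216 pts

Best selections within size 17 and stock limits:
- 2×B + 4×D: size 16, value 216
- 2×B + 1×C + 3×D: size 17, value 213
- 1×B + 4×D: size 14, value 182
Best: 216 pts.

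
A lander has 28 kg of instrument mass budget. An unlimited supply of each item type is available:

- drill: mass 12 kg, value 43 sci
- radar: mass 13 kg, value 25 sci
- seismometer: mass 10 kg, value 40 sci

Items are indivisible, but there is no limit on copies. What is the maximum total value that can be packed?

86 sci

Best value-per-unit is seismometer at 40/10; filling with it alone gives 2×40 = 80.
Optimal mix: 2×drill → mass 24, value 86.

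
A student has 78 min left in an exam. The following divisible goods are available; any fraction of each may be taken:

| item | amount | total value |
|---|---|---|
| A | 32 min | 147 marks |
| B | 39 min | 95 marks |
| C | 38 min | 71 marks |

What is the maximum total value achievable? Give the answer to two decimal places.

Take in order of value per unit:
- A (147/32 per unit): all 32 → value 147, running total 147.00
- B (95/39 per unit): all 39 → value 95, running total 242.00
- C (71/38 per unit): 7 of 38 → value 7×71/38 = 13.0789, running total 255.08
Total 255.08.

255.08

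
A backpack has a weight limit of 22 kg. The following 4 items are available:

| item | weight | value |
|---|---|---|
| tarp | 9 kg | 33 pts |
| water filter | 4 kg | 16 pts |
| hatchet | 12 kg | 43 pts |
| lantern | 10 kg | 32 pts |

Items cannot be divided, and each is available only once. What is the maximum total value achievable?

Check high-value combinations within 22 kg:
- tarp+hatchet: weight 9+12=21, value 33+43=76
- hatchet+lantern: weight 12+10=22, value 43+32=75
- tarp+lantern: weight 9+10=19, value 33+32=65
Best: 76 pts.

76 pts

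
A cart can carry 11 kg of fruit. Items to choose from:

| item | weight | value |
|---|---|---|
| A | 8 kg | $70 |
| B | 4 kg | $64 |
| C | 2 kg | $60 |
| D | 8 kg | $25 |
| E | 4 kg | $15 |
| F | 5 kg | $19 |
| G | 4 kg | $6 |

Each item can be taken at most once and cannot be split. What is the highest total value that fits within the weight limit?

$143

Check high-value combinations within 11 kg:
- B+C+F: weight 4+2+5=11, value 64+60+19=143
- B+C+E: weight 4+2+4=10, value 64+60+15=139
- A+C: weight 8+2=10, value 70+60=130
- B+C+G: weight 4+2+4=10, value 64+60+6=130
- B+C: weight 4+2=6, value 64+60=124
Best: $143.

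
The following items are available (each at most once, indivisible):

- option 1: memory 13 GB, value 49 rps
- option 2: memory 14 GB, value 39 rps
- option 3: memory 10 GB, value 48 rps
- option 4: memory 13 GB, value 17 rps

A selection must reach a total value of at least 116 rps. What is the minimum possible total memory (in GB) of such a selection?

Subsets with value ≥ 116, sorted by total memory:
- option 1+option 2+option 3: memory 37, value 136
- option 1+option 2+option 3+option 4: memory 50, value 153
Minimum memory: 37 GB.

37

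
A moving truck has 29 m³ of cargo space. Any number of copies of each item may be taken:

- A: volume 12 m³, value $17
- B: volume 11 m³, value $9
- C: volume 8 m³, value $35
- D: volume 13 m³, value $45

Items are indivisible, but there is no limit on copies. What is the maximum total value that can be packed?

$115

Best value-per-unit is C at 35/8; filling with it alone gives 3×35 = 105.
Optimal mix: 2×C + 1×D → volume 29, value 115.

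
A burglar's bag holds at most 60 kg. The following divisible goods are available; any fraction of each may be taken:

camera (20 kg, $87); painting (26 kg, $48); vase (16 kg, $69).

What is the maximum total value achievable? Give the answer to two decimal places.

200.31

Take in order of value per unit:
- camera (87/20 per unit): all 20 → value 87, running total 87.00
- vase (69/16 per unit): all 16 → value 69, running total 156.00
- painting (48/26 per unit): 24 of 26 → value 24×48/26 = 44.3077, running total 200.31
Total 200.31.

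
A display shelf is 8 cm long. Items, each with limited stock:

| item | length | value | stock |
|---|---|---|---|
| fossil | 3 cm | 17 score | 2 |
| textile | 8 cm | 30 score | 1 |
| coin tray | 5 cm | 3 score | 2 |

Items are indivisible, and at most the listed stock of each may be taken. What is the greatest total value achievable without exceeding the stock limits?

34 score

Top feasible selections:
- 2×fossil: length 6, value 34
- 1×textile: length 8, value 30
Best: 34 score.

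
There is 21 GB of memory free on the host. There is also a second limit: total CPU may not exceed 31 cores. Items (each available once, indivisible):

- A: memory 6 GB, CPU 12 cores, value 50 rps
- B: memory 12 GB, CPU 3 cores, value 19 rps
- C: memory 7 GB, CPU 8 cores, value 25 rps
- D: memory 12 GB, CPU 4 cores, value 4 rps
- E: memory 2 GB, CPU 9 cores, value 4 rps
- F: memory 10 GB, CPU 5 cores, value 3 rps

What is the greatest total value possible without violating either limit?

79 rps

Feasible sets respecting both limits:
- A+C+E: memory 15, CPU 29, value 79
- A+C: memory 13, CPU 20, value 75
- A+B+E: memory 20, CPU 24, value 73
Best: 79 rps.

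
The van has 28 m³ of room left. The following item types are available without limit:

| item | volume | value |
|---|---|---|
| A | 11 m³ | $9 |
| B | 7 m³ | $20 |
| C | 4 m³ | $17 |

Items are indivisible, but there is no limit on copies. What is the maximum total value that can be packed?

$119

Best value-per-unit is C at 17/4, and filling with it alone uses volume 7×4=28. No mix of the others beats 7×17 = 119.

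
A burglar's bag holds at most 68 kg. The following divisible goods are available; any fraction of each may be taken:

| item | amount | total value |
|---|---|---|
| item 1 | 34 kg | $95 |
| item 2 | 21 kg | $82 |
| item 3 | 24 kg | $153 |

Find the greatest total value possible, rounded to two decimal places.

Take in order of value per unit:
- item 3 (153/24 per unit): all 24 → value 153, running total 153.00
- item 2 (82/21 per unit): all 21 → value 82, running total 235.00
- item 1 (95/34 per unit): 23 of 34 → value 23×95/34 = 64.2647, running total 299.26
Total 299.26.

299.26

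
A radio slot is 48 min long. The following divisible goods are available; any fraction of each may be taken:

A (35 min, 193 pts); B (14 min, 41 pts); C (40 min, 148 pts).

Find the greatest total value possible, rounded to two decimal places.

241.10

Take in order of value per unit:
- A (193/35 per unit): all 35 → value 193, running total 193.00
- C (148/40 per unit): 13 of 40 → value 13×148/40 = 48.1000, running total 241.10
Total 241.10.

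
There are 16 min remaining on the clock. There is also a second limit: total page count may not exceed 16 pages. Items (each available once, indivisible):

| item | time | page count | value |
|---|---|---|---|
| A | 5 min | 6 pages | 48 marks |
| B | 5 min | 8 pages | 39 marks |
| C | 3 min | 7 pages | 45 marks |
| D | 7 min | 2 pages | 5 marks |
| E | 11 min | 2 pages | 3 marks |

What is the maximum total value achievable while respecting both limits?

98 marks

Feasible sets respecting both limits:
- A+C+D: time 15, page count 15, value 98
- A+C: time 8, page count 13, value 93
- A+B: time 10, page count 14, value 87
- B+C: time 8, page count 15, value 84
Best: 98 marks.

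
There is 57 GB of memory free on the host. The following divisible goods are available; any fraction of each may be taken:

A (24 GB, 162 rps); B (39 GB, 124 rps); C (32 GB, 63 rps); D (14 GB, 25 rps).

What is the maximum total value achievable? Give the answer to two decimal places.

266.92

Take in order of value per unit:
- A (162/24 per unit): all 24 → value 162, running total 162.00
- B (124/39 per unit): 33 of 39 → value 33×124/39 = 104.9231, running total 266.92
Total 266.92.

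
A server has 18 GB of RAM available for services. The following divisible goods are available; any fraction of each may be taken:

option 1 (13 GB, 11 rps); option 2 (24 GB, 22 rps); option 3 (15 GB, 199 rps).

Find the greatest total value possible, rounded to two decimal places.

Take in order of value per unit:
- option 3 (199/15 per unit): all 15 → value 199, running total 199.00
- option 2 (22/24 per unit): 3 of 24 → value 3×22/24 = 2.7500, running total 201.75
Total 201.75.

201.75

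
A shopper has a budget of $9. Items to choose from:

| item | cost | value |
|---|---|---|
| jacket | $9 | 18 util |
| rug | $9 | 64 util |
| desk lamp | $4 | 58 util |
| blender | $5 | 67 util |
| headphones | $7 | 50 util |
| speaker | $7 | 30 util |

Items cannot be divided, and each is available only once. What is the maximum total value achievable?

125 util

Check high-value combinations within $9:
- desk lamp+blender: cost 4+5=9, value 58+67=125
- blender: cost 5, value 67
- rug: cost 9, value 64
Best: 125 util.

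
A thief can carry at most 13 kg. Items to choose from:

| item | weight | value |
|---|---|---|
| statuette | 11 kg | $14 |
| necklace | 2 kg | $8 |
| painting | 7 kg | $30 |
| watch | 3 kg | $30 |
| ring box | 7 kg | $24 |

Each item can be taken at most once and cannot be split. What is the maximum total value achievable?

This is a 0/1 knapsack; check combinations near the capacity.
- necklace+painting+watch: weight 2+7+3=12, value 8+30+30=68
- necklace+watch+ring box: weight 2+3+7=12, value 8+30+24=62
- painting+watch: weight 7+3=10, value 30+30=60
- watch+ring box: weight 3+7=10, value 30+24=54
- necklace+watch: weight 2+3=5, value 8+30=38
Best: $68.

$68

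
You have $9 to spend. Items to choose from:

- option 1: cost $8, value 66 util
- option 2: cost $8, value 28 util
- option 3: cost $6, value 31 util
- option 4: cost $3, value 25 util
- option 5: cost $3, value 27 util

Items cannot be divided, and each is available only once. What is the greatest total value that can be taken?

66 util

This is a 0/1 knapsack; check combinations near the capacity.
- option 1: cost 8, value 66
- option 3+option 5: cost 6+3=9, value 31+27=58
- option 3+option 4: cost 6+3=9, value 31+25=56
- option 4+option 5: cost 3+3=6, value 25+27=52
Best: 66 util.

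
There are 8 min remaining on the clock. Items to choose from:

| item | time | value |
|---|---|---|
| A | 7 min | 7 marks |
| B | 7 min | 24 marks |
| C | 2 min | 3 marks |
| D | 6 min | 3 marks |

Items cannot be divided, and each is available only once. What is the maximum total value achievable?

Check high-value combinations within 8 min:
- B: time 7, value 24
- A: time 7, value 7
- C+D: time 2+6=8, value 3+3=6
- C: time 2, value 3
- D: time 6, value 3
Best: 24 marks.

24 marks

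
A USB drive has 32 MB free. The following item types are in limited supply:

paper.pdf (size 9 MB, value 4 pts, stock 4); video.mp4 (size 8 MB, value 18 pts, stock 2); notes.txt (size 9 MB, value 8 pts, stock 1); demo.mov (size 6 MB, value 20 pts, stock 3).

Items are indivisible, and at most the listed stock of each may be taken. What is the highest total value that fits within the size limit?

Best selections within size 32 and stock limits:
- 1×video.mp4 + 3×demo.mov: size 26, value 78
- 2×video.mp4 + 2×demo.mov: size 28, value 76
Best: 78 pts.

78 pts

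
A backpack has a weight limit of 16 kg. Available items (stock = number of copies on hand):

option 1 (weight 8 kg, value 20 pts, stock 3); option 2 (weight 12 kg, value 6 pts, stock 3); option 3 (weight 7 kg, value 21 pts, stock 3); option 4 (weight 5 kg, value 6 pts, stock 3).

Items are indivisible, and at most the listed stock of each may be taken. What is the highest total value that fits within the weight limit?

42 pts

Best selections within weight 16 and stock limits:
- 2×option 3: weight 14, value 42
- 1×option 1 + 1×option 3: weight 15, value 41
- 2×option 1: weight 16, value 40
- 1×option 3 + 1×option 4: weight 12, value 27
Best: 42 pts.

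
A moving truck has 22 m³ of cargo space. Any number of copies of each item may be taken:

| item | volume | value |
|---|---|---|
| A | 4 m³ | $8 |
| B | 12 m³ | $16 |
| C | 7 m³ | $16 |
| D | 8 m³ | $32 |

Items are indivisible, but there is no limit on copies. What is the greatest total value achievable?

$72

Best value-per-unit is D at 32/8; filling with it alone gives 2×32 = 64.
Optimal mix: 1×A + 2×D → volume 20, value 72.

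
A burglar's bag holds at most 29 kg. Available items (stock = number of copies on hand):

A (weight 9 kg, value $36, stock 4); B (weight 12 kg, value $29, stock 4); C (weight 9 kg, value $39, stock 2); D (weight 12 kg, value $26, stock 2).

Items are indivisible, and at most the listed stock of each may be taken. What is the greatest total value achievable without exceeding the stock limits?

Best selections within weight 29 and stock limits:
- 1×A + 2×C: weight 27, value 114
- 2×A + 1×C: weight 27, value 111
- 3×A: weight 27, value 108
Best: $114.

$114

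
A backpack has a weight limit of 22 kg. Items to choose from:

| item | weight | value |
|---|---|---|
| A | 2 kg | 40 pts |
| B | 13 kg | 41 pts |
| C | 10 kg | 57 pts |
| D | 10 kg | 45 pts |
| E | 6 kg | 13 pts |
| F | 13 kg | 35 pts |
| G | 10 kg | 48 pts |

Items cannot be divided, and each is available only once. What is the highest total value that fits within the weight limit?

Check high-value combinations within 22 kg:
- A+C+G: weight 2+10+10=22, value 40+57+48=145
- A+C+D: weight 2+10+10=22, value 40+57+45=142
- A+D+G: weight 2+10+10=22, value 40+45+48=133
- A+C+E: weight 2+10+6=18, value 40+57+13=110
Best: 145 pts.

145 pts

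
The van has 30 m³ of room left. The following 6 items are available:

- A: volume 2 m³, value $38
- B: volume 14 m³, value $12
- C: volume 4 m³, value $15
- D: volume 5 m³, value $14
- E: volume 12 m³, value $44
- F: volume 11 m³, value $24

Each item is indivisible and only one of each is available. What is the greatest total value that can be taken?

$121

Check high-value combinations within 30 m³:
- A+C+E+F: volume 2+4+12+11=29, value 38+15+44+24=121
- A+D+E+F: volume 2+5+12+11=30, value 38+14+44+24=120
- A+C+D+E: volume 2+4+5+12=23, value 38+15+14+44=111
- A+E+F: volume 2+12+11=25, value 38+44+24=106
- A+C+E: volume 2+4+12=18, value 38+15+44=97
Best: $121.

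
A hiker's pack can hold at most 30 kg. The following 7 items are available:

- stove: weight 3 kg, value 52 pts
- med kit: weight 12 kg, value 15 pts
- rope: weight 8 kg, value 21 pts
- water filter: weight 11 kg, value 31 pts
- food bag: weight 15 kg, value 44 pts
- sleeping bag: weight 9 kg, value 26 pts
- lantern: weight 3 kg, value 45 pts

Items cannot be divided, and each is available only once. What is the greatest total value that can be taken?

167 pts

This is a 0/1 knapsack; check combinations near the capacity.
- stove+food bag+sleeping bag+lantern: weight 3+15+9+3=30, value 52+44+26+45=167
- stove+rope+food bag+lantern: weight 3+8+15+3=29, value 52+21+44+45=162
- stove+water filter+sleeping bag+lantern: weight 3+11+9+3=26, value 52+31+26+45=154
Best: 167 pts.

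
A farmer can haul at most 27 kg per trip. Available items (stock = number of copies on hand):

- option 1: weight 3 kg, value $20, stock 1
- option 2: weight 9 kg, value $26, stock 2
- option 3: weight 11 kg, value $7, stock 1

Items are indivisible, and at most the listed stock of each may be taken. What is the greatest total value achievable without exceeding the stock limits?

$72

Top feasible selections:
- 1×option 1 + 2×option 2: weight 21, value 72
- 1×option 1 + 1×option 2 + 1×option 3: weight 23, value 53
- 2×option 2: weight 18, value 52
Best: $72.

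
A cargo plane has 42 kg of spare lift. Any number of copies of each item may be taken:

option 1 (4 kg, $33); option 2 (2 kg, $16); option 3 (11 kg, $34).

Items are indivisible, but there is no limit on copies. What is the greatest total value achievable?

Best value-per-unit is option 1 at 33/4; filling with it alone gives 10×33 = 330.
Optimal mix: 10×option 1 + 1×option 2 → weight 42, value 346.

$346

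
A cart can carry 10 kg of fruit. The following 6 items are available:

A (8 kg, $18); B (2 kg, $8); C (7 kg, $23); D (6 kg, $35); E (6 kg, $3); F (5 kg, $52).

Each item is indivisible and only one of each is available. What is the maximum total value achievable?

Check high-value combinations within 10 kg:
- B+F: weight 2+5=7, value 8+52=60
- F: weight 5, value 52
- B+D: weight 2+6=8, value 8+35=43
Best: $60.

$60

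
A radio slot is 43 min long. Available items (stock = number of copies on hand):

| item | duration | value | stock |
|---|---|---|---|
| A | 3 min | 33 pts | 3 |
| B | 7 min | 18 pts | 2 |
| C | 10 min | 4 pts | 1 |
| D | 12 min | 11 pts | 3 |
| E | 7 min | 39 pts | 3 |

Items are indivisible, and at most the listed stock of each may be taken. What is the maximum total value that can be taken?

234 pts

Top feasible selections:
- 3×A + 1×B + 3×E: duration 37, value 234
- 3×A + 1×D + 3×E: duration 42, value 227
- 3×A + 1×C + 3×E: duration 40, value 220
- 2×A + 2×B + 3×E: duration 41, value 219
Best: 234 pts.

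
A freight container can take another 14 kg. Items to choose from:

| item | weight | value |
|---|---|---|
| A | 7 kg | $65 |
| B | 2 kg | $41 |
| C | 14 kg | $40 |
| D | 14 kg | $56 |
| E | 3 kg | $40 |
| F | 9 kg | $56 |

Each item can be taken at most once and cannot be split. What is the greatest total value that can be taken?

Check high-value combinations within 14 kg:
- A+B+E: weight 7+2+3=12, value 65+41+40=146
- B+E+F: weight 2+3+9=14, value 41+40+56=137
- A+B: weight 7+2=9, value 65+41=106
- A+E: weight 7+3=10, value 65+40=105
Best: $146.

$146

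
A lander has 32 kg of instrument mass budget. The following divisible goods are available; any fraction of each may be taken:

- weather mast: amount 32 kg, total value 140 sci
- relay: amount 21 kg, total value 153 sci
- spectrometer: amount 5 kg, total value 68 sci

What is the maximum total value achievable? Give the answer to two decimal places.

247.25

Take in order of value per unit:
- spectrometer (68/5 per unit): all 5 → value 68, running total 68.00
- relay (153/21 per unit): all 21 → value 153, running total 221.00
- weather mast (140/32 per unit): 6 of 32 → value 6×140/32 = 26.2500, running total 247.25
Total 247.25.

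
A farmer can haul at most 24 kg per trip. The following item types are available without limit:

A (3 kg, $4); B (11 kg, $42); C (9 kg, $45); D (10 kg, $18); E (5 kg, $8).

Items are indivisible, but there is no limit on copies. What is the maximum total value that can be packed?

Best value-per-unit is C at 45/9; filling with it alone gives 2×45 = 90.
Optimal mix: 2×A + 2×C → weight 24, value 98.

$98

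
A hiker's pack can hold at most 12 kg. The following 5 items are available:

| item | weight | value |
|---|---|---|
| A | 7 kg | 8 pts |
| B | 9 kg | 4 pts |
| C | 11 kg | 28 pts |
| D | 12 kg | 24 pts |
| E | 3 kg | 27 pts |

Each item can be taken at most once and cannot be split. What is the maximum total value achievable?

This is a 0/1 knapsack; check combinations near the capacity.
- A+E: weight 7+3=10, value 8+27=35
- B+E: weight 9+3=12, value 4+27=31
- C: weight 11, value 28
- E: weight 3, value 27
Best: 35 pts.

35 pts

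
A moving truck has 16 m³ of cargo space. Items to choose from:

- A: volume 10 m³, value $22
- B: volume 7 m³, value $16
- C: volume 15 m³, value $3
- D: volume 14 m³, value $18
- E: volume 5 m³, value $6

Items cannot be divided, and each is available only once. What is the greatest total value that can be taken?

$28

Check high-value combinations within 16 m³:
- A+E: volume 10+5=15, value 22+6=28
- A: volume 10, value 22
- B+E: volume 7+5=12, value 16+6=22
- D: volume 14, value 18
- B: volume 7, value 16
Best: $28.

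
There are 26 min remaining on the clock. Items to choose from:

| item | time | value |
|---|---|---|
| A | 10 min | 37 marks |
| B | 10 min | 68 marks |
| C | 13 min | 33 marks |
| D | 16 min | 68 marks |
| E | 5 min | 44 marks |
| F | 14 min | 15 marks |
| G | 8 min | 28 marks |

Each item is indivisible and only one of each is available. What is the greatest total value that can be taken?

149 marks

Check high-value combinations within 26 min:
- A+B+E: time 10+10+5=25, value 37+68+44=149
- B+E+G: time 10+5+8=23, value 68+44+28=140
- B+D: time 10+16=26, value 68+68=136
- B+E: time 10+5=15, value 68+44=112
- D+E: time 16+5=21, value 68+44=112
Best: 149 marks.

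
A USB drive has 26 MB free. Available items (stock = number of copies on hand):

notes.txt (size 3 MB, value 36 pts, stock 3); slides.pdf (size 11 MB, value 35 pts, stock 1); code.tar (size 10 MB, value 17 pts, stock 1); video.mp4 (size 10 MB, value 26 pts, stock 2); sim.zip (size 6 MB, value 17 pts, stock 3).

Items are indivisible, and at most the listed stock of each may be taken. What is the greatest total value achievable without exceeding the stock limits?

160 pts

Best selections within size 26 and stock limits:
- 3×notes.txt + 1×slides.pdf + 1×sim.zip: size 26, value 160
- 3×notes.txt + 1×video.mp4 + 1×sim.zip: size 25, value 151
- 3×notes.txt + 1×slides.pdf: size 20, value 143
Best: 160 pts.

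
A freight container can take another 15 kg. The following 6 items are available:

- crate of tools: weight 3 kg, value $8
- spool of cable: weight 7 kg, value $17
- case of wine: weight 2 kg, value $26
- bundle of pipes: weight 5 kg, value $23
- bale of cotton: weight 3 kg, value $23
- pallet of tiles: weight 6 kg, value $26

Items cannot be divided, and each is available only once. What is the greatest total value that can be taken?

$83

Check high-value combinations within 15 kg:
- crate of tools+case of wine+bale of cotton+pallet of tiles: weight 3+2+3+6=14, value 8+26+23+26=83
- crate of tools+case of wine+bundle of pipes+bale of cotton: weight 3+2+5+3=13, value 8+26+23+23=80
- case of wine+bale of cotton+pallet of tiles: weight 2+3+6=11, value 26+23+26=75
Best: $83.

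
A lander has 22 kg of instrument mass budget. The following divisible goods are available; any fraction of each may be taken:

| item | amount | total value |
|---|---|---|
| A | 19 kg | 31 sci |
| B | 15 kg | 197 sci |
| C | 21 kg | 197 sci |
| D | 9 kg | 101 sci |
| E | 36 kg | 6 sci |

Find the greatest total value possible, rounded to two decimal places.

275.56

Take in order of value per unit:
- B (197/15 per unit): all 15 → value 197, running total 197.00
- D (101/9 per unit): 7 of 9 → value 7×101/9 = 78.5556, running total 275.56
Total 275.56.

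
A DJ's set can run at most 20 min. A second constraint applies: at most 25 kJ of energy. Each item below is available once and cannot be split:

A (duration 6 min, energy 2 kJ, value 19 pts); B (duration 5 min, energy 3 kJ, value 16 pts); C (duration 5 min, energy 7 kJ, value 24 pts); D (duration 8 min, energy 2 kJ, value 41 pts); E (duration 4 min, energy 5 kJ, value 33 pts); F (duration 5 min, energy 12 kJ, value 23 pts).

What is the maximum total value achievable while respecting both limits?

98 pts

Feasible sets respecting both limits:
- C+D+E: duration 17, energy 14, value 98
- D+E+F: duration 17, energy 19, value 97
- A+D+E: duration 18, energy 9, value 93
Best: 98 pts.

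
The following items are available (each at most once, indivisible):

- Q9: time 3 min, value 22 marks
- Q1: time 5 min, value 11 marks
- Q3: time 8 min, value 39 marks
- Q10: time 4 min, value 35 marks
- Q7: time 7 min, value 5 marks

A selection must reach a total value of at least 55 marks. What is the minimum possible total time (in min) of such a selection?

Subsets with value ≥ 55, sorted by total time:
- Q9+Q10: time 7, value 57
- Q9+Q3: time 11, value 61
Minimum time: 7 min.

7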